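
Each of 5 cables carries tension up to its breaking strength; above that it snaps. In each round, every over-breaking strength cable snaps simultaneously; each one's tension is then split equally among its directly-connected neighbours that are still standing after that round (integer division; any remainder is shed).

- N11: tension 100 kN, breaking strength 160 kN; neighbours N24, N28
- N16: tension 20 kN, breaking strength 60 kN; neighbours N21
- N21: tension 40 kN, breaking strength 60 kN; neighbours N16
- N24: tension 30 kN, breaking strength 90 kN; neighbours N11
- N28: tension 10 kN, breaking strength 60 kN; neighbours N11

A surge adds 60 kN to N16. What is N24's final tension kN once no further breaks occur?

Round 1 — N16 at 80 > 60. N16 snaps.
  N16 sheds 80 kN to N21: 80 each.
    N21: 40+80 = 120 > 60
Round 2 — N21 snaps.
  N21 sheds 120 kN: no online neighbours, lost.
No further breaks.

30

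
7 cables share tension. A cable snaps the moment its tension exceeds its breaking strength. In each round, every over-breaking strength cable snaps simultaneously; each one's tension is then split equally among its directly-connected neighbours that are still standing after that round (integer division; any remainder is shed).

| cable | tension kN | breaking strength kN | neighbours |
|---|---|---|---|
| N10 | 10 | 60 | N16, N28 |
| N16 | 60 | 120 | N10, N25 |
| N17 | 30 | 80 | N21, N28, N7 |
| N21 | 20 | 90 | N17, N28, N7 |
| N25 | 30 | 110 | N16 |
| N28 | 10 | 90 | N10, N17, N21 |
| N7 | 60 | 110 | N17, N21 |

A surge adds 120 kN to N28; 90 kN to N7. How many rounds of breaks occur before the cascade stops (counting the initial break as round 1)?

Round 1 — N28 at 130 > 90; N7 at 150 > 110. N28, N7 snap.
  N28 sheds 130 kN to N10, N17, N21: 43 each (1 lost).
    N10: 10+43 = 53 ≤ 60
    N17: 30+43 = 73 ≤ 80
    N21: 20+43 = 63 ≤ 90
  N7 sheds 150 kN to N17, N21: 75 each.
    N17: 73+75 = 148 > 80
    N21: 63+75 = 138 > 90
Round 2 — N17, N21 snap.
  N17 sheds 148 kN: no online neighbours, lost.
  N21 sheds 138 kN: no online neighbours, lost.
No further breaks.

2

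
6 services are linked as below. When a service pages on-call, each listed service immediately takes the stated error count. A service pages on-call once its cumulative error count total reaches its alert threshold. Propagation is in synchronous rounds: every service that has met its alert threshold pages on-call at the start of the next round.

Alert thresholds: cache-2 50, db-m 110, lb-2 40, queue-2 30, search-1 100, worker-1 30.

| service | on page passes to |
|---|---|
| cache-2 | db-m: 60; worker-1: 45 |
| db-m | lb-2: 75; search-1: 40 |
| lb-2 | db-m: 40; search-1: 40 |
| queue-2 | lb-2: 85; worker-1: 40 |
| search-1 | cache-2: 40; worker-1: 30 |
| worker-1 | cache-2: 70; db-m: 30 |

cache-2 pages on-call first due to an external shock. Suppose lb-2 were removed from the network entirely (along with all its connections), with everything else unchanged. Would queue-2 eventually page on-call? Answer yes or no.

With lb-2 removed:
Round 1 — cache-2 pages on-call (initial).
  db-m: +60 → 60 < 110
  worker-1: +45 → 45 ≥ 30
Round 2 — worker-1 pages on-call.
  db-m: +30 → 90 < 110
No further pages.

no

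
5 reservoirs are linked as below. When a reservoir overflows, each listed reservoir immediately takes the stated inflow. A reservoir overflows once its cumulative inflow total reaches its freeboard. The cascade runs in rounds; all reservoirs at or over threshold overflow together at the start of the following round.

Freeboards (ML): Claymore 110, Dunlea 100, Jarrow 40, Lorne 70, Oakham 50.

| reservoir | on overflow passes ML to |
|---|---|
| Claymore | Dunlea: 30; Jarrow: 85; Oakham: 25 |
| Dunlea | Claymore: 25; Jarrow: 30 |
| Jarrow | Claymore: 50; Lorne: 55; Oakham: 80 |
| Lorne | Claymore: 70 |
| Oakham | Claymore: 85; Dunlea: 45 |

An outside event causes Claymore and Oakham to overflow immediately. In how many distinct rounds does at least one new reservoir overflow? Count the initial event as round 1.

Round 1 — Claymore, Oakham overflow (initial).
  Dunlea: +30+45 → 75 < 100
  Jarrow: +85 → 85 ≥ 40
Round 2 — Jarrow overflows.
  Lorne: +55 → 55 < 70
No further overflows.

2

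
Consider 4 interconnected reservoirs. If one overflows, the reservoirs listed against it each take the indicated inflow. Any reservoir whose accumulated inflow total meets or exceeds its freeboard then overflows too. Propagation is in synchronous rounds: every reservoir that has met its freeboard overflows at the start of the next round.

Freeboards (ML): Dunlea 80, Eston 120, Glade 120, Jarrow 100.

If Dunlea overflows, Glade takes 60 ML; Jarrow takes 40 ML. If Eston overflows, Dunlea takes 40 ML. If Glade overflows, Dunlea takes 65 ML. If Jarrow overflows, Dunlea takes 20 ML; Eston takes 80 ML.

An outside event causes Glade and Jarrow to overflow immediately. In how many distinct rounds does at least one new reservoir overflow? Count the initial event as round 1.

Round 1 — Glade, Jarrow overflow (initial).
  Dunlea: +65+20 → 85 ≥ 80
  Eston: +80 → 80 < 120
Round 2 — Dunlea overflows.
No further overflows.

2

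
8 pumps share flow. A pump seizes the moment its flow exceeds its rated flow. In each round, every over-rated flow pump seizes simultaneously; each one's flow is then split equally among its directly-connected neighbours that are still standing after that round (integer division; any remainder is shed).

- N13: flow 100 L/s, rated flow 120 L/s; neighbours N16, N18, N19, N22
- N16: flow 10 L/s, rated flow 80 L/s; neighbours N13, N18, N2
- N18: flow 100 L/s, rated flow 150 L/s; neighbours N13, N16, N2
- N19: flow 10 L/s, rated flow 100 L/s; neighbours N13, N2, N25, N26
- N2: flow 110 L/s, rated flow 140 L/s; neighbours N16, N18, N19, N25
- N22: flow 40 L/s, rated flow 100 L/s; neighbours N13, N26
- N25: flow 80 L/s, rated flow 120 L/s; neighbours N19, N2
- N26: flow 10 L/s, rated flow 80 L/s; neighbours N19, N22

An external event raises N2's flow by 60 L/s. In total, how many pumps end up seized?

Round 1 — N2 at 170 > 140. N2 seizes.
  N2 sheds 170 L/s to N16, N18, N19, N25: 42 each (2 lost).
    N16: 10+42 = 52 ≤ 80
    N18: 100+42 = 142 ≤ 150
    N19: 10+42 = 52 ≤ 100
    N25: 80+42 = 122 > 120
Round 2 — N25 seizes.
  N25 sheds 122 L/s to N19: 122 each.
    N19: 52+122 = 174 > 100
Round 3 — N19 seizes.
  N19 sheds 174 L/s to N13, N26: 87 each.
    N13: 100+87 = 187 > 120
    N26: 10+87 = 97 > 80
Round 4 — N13, N26 seize.
  N13 sheds 187 L/s to N16, N18, N22: 62 each (1 lost).
    N16: 52+62 = 114 > 80
    N18: 142+62 = 204 > 150
    N22: 40+62 = 102 > 100
  N26 sheds 97 L/s to N22: 97 each.
    N22: 102+97 = 199 > 100
Round 5 — N16, N18, N22 seize.
  N16 sheds 114 L/s: no online neighbours, lost.
  N18 sheds 204 L/s: no online neighbours, lost.
  N22 sheds 199 L/s: no online neighbours, lost.
No further seizures.

8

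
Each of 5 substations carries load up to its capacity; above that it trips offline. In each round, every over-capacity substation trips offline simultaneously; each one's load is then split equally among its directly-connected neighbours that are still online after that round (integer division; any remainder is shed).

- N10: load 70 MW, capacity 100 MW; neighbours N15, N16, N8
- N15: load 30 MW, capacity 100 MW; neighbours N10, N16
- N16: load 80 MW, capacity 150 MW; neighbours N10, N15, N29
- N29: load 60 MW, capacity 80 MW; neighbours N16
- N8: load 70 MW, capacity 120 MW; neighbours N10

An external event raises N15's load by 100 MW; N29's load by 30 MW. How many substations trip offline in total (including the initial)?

5

Round 1 — N15 at 130 > 100; N29 at 90 > 80. N15, N29 trip offline.
  N15 sheds 130 MW to N10, N16: 65 each.
    N10: 70+65 = 135 > 100
    N16: 80+65 = 145 ≤ 150
  N29 sheds 90 MW to N16: 90 each.
    N16: 145+90 = 235 > 150
Round 2 — N10, N16 trip offline.
  N10 sheds 135 MW to N8: 135 each.
    N8: 70+135 = 205 > 120
  N16 sheds 235 MW: no online neighbours, lost.
Round 3 — N8 trips offline.
  N8 sheds 205 MW: no online neighbours, lost.
No further trips.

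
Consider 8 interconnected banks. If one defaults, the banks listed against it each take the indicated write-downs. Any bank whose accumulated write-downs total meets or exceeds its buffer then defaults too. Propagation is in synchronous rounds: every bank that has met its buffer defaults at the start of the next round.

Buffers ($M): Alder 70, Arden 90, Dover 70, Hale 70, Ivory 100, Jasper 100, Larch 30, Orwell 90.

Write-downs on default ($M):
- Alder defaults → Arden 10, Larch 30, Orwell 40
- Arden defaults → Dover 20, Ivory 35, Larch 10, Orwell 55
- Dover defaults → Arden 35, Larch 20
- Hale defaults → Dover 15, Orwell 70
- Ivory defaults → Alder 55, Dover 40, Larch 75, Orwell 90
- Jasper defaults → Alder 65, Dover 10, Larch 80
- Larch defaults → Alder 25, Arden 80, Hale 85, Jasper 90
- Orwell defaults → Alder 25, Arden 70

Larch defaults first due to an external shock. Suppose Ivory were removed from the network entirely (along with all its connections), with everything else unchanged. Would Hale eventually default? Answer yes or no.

yes

With Ivory removed:
Round 1 — Larch defaults (initial).
  Alder: +25 → 25 < 70
  Arden: +80 → 80 < 90
  Hale: +85 → 85 ≥ 70
  Jasper: +90 → 90 < 100
Round 2 — Hale defaults.
  Dover: +15 → 15 < 70
  Orwell: +70 → 70 < 90
No further defaults.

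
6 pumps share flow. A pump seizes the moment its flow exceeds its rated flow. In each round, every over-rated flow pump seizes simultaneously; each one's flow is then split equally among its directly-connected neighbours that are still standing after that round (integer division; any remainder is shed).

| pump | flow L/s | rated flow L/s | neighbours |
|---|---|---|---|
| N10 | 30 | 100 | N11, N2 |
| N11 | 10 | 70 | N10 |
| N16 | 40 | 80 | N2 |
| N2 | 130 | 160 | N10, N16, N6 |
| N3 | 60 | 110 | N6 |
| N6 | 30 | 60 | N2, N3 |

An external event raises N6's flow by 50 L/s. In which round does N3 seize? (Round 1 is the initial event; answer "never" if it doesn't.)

Round 1 — N6 at 80 > 60. N6 seizes.
  N6 sheds 80 L/s to N2, N3: 40 each.
    N2: 130+40 = 170 > 160
    N3: 60+40 = 100 ≤ 110
Round 2 — N2 seizes.
  N2 sheds 170 L/s to N10, N16: 85 each.
    N10: 30+85 = 115 > 100
    N16: 40+85 = 125 > 80
Round 3 — N10, N16 seize.
  N10 sheds 115 L/s to N11: 115 each.
    N11: 10+115 = 125 > 70
  N16 sheds 125 L/s: no online neighbours, lost.
Round 4 — N11 seizes.
  N11 sheds 125 L/s: no online neighbours, lost.
No further seizures.

never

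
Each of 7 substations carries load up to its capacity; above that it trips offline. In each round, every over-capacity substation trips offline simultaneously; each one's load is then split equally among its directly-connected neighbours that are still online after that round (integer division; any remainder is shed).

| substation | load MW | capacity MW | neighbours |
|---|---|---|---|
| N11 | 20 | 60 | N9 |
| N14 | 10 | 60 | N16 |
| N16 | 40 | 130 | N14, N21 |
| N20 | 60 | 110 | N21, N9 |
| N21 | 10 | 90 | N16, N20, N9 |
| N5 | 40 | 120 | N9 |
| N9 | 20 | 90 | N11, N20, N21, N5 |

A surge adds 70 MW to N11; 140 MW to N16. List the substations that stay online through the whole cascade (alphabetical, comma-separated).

N5

Round 1 — N11 at 90 > 60; N16 at 180 > 130. N11, N16 trip offline.
  N11 sheds 90 MW to N9: 90 each.
    N9: 20+90 = 110 > 90
  N16 sheds 180 MW to N14, N21: 90 each.
    N14: 10+90 = 100 > 60
    N21: 10+90 = 100 > 90
Round 2 — N14, N21, N9 trip offline.
  N14 sheds 100 MW: no online neighbours, lost.
  N21 sheds 100 MW to N20: 100 each.
    N20: 60+100 = 160 > 110
  N9 sheds 110 MW to N20, N5: 55 each.
    N20: 160+55 = 215 > 110
    N5: 40+55 = 95 ≤ 120
Round 3 — N20 trips offline.
  N20 sheds 215 MW: no online neighbours, lost.
No further trips.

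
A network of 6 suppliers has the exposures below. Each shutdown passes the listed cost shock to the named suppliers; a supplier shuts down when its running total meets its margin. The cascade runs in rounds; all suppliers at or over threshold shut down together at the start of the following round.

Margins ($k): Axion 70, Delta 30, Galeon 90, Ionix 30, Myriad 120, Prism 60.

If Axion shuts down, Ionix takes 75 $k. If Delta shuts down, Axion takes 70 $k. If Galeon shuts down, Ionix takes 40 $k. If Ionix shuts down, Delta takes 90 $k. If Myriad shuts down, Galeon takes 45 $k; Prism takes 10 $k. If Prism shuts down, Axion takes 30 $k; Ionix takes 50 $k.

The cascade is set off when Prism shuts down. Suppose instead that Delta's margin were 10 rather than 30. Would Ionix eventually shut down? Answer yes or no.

yes

With Delta's margin at 10:
Round 1 — Prism shuts down (initial).
  Axion: +30 → 30 < 70
  Ionix: +50 → 50 ≥ 30
Round 2 — Ionix shuts down.
  Delta: +90 → 90 ≥ 10
Round 3 — Delta shuts down.
  Axion: +70 → 100 ≥ 70
Round 4 — Axion shuts down.
No further shutdowns.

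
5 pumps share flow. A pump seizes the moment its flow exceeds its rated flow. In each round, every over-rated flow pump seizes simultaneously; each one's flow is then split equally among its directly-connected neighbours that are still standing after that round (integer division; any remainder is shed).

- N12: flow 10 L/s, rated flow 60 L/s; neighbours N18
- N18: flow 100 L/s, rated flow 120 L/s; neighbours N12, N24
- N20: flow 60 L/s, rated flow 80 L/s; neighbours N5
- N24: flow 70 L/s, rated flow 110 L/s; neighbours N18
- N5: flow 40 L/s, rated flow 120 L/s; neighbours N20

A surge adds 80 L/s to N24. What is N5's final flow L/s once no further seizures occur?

40

Round 1 — N24 at 150 > 110. N24 seizes.
  N24 sheds 150 L/s to N18: 150 each.
    N18: 100+150 = 250 > 120
Round 2 — N18 seizes.
  N18 sheds 250 L/s to N12: 250 each.
    N12: 10+250 = 260 > 60
Round 3 — N12 seizes.
  N12 sheds 260 L/s: no online neighbours, lost.
No further seizures.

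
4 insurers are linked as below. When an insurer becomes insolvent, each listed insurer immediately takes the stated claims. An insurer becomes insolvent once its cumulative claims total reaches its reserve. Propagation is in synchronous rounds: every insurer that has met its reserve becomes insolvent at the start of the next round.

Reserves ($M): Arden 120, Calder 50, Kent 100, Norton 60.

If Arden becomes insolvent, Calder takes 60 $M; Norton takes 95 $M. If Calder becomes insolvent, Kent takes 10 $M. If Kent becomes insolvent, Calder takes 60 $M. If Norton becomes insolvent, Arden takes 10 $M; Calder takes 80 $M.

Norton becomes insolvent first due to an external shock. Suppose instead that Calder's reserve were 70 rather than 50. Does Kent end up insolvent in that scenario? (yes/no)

With Calder's reserve at 70:
Round 1 — Norton becomes insolvent (initial).
  Arden: +10 → 10 < 120
  Calder: +80 → 80 ≥ 70
Round 2 — Calder becomes insolvent.
  Kent: +10 → 10 < 100
No further insolvencies.

no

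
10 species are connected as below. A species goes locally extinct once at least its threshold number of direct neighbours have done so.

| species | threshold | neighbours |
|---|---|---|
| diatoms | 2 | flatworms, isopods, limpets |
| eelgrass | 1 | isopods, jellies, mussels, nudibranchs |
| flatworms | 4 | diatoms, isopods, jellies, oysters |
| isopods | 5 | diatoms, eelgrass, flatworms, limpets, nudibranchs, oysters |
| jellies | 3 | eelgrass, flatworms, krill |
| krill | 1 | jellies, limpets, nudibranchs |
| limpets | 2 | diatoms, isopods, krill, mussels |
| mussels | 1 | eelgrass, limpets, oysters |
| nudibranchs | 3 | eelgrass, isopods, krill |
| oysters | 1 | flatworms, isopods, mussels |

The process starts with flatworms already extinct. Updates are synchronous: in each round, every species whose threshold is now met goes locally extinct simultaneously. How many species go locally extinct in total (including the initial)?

Round 1 — flatworms goes locally extinct (initial).
Round 2 — checking thresholds:
  diatoms: 1 of 3 neighbours < 2, not yet.
  isopods: 1 of 6 neighbours < 5, not yet.
  jellies: 1 of 3 neighbours < 3, not yet.
  oysters: 1 of 3 neighbours ≥ 1, goes locally extinct.
Round 3 — checking thresholds:
  diatoms: 1 of 3 neighbours < 2, not yet.
  isopods: 2 of 6 neighbours < 5, not yet.
  jellies: 1 of 3 neighbours < 3, not yet.
  mussels: 1 of 3 neighbours ≥ 1, goes locally extinct.
Round 4 — checking thresholds:
  diatoms: 1 of 3 neighbours < 2, not yet.
  eelgrass: 1 of 4 neighbours ≥ 1, goes locally extinct.
  isopods: 2 of 6 neighbours < 5, not yet.
  jellies: 1 of 3 neighbours < 3, not yet.
  limpets: 1 of 4 neighbours < 2, not yet.
Round 5 — no new extinctions; cascade stops.

4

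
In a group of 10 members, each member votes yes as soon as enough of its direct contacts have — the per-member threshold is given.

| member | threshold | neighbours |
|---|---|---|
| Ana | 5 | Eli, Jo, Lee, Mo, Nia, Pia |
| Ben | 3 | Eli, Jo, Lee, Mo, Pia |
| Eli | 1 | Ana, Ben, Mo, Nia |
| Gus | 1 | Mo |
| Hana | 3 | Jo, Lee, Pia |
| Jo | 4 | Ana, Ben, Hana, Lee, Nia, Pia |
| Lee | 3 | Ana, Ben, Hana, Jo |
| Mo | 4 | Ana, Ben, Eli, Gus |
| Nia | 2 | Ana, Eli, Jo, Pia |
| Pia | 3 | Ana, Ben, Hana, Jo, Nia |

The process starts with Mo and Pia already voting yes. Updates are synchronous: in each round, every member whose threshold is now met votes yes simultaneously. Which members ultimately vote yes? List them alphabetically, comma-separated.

Round 1 — Mo, Pia vote yes (initial).
Round 2 — checking thresholds:
  Ana: 2 of 6 neighbours < 5, not yet.
  Ben: 2 of 5 neighbours < 3, not yet.
  Eli: 1 of 4 neighbours ≥ 1, votes yes.
  Gus: 1 of 1 neighbours ≥ 1, votes yes.
  Hana: 1 of 3 neighbours < 3, not yet.
  Jo: 1 of 6 neighbours < 4, not yet.
  Nia: 1 of 4 neighbours < 2, not yet.
Round 3 — checking thresholds:
  Ana: 3 of 6 neighbours < 5, not yet.
  Ben: 3 of 5 neighbours ≥ 3, votes yes.
  Hana: 1 of 3 neighbours < 3, not yet.
  Jo: 1 of 6 neighbours < 4, not yet.
  Nia: 2 of 4 neighbours ≥ 2, votes yes.
Round 4 — no new yes votes; cascade stops.

Ben, Eli, Gus, Mo, Nia, Pia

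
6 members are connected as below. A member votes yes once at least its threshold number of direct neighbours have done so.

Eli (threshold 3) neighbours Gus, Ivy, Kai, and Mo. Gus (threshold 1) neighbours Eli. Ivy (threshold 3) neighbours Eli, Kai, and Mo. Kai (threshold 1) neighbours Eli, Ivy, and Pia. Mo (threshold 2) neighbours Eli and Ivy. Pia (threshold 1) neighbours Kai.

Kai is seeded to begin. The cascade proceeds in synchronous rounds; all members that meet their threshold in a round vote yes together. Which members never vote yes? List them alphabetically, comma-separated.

Eli, Gus, Ivy, Mo

Round 1 — Kai votes yes (initial).
Round 2 — checking thresholds:
  Eli: 1 of 4 neighbours < 3, not yet.
  Ivy: 1 of 3 neighbours < 3, not yet.
  Pia: 1 of 1 neighbours ≥ 1, votes yes.
Round 3 — no new yes votes; cascade stops.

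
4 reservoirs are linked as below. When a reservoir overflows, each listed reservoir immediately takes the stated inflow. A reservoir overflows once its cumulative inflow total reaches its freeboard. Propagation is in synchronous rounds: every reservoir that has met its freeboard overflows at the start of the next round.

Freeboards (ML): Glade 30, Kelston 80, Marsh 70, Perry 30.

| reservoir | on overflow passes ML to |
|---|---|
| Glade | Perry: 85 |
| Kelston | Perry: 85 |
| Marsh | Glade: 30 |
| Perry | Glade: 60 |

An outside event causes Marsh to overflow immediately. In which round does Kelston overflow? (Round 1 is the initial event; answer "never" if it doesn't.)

never

Round 1 — Marsh overflows (initial).
  Glade: +30 → 30 ≥ 30
Round 2 — Glade overflows.
  Perry: +85 → 85 ≥ 30
Round 3 — Perry overflows.
No further overflows.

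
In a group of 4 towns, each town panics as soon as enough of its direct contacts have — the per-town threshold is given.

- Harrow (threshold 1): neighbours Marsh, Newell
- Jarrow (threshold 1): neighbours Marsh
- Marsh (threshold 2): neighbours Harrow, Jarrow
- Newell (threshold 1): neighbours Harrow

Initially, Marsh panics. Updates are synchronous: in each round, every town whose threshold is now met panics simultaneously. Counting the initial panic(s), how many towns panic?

4

Round 1 — Marsh panics (initial).
Round 2 — checking thresholds:
  Harrow: 1 of 2 neighbours ≥ 1, panics.
  Jarrow: 1 of 1 neighbours ≥ 1, panics.
Round 3 — checking thresholds:
  Newell: 1 of 1 neighbours ≥ 1, panics.
Round 4 — no new panics; cascade stops.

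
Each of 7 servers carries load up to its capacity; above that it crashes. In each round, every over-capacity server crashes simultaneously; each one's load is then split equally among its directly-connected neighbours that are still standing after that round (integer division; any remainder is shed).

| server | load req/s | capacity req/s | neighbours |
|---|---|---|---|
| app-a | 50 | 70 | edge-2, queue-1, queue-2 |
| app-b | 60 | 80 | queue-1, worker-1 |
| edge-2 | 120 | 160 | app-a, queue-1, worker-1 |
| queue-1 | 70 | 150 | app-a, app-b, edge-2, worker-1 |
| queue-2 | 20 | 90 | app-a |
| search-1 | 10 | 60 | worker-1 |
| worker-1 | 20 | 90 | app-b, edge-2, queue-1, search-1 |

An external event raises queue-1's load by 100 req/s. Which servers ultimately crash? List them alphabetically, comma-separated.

app-a, app-b, edge-2, queue-1, queue-2, search-1, worker-1

Round 1 — queue-1 at 170 > 150. queue-1 crashes.
  queue-1 sheds 170 req/s to app-a, app-b, edge-2, worker-1: 42 each (2 lost).
    app-a: 50+42 = 92 > 70
    app-b: 60+42 = 102 > 80
    edge-2: 120+42 = 162 > 160
    worker-1: 20+42 = 62 ≤ 90
Round 2 — app-a, app-b, edge-2 crash.
  app-a sheds 92 req/s to queue-2: 92 each.
    queue-2: 20+92 = 112 > 90
  app-b sheds 102 req/s to worker-1: 102 each.
    worker-1: 62+102 = 164 > 90
  edge-2 sheds 162 req/s to worker-1: 162 each.
    worker-1: 164+162 = 326 > 90
Round 3 — queue-2, worker-1 crash.
  queue-2 sheds 112 req/s: no online neighbours, lost.
  worker-1 sheds 326 req/s to search-1: 326 each.
    search-1: 10+326 = 336 > 60
Round 4 — search-1 crashes.
  search-1 sheds 336 req/s: no online neighbours, lost.
No further crashes.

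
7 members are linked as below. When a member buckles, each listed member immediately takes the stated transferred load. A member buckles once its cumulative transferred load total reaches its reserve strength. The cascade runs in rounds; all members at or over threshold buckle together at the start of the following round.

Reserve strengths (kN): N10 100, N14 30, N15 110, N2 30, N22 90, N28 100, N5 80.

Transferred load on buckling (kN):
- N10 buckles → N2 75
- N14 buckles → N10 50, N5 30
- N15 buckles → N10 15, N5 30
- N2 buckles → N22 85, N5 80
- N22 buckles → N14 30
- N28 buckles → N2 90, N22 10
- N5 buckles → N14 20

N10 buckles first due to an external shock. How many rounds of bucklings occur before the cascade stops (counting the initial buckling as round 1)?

Round 1 — N10 buckles (initial).
  N2: +75 → 75 ≥ 30
Round 2 — N2 buckles.
  N22: +85 → 85 < 90
  N5: +80 → 80 ≥ 80
Round 3 — N5 buckles.
  N14: +20 → 20 < 30
No further bucklings.

3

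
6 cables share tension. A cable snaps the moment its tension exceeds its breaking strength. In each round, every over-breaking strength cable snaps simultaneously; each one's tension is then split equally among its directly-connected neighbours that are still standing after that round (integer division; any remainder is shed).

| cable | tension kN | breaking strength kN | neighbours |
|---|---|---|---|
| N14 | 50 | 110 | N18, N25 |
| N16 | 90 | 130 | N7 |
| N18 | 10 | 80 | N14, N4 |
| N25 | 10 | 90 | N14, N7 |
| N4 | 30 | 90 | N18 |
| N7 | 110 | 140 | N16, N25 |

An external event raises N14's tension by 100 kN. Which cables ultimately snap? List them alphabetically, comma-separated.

Round 1 — N14 at 150 > 110. N14 snaps.
  N14 sheds 150 kN to N18, N25: 75 each.
    N18: 10+75 = 85 > 80
    N25: 10+75 = 85 ≤ 90
Round 2 — N18 snaps.
  N18 sheds 85 kN to N4: 85 each.
    N4: 30+85 = 115 > 90
Round 3 — N4 snaps.
  N4 sheds 115 kN: no online neighbours, lost.
No further breaks.

N14, N18, N4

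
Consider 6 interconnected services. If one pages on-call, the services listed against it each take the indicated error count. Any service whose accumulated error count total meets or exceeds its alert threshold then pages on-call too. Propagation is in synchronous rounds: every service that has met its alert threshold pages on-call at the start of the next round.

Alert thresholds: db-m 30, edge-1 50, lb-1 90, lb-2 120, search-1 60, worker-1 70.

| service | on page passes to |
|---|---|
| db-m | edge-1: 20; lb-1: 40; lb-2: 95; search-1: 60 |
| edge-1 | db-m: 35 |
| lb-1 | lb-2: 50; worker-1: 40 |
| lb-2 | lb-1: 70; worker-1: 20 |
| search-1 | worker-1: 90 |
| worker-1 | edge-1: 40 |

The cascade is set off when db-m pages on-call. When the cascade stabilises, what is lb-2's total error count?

95

Round 1 — db-m pages on-call (initial).
  edge-1: +20 → 20 < 50
  lb-1: +40 → 40 < 90
  lb-2: +95 → 95 < 120
  search-1: +60 → 60 ≥ 60
Round 2 — search-1 pages on-call.
  worker-1: +90 → 90 ≥ 70
Round 3 — worker-1 pages on-call.
  edge-1: +40 → 60 ≥ 50
Round 4 — edge-1 pages on-call.
No further pages.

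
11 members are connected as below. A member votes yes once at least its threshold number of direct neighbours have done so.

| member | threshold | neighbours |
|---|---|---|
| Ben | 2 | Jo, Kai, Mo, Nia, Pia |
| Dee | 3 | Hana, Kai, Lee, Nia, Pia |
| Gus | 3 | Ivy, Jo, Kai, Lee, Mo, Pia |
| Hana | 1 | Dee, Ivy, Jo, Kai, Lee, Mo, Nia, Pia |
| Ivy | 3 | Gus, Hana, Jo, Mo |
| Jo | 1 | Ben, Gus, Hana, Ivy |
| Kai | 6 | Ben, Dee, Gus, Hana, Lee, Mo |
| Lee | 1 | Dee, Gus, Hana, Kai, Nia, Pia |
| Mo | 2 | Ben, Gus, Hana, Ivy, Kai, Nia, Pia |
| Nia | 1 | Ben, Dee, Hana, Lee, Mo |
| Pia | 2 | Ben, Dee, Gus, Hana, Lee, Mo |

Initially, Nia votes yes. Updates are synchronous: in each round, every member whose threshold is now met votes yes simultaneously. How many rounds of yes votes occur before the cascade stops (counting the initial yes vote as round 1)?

5

Round 1 — Nia votes yes (initial).
Round 2 — checking thresholds:
  Ben: 1 of 5 neighbours < 2, not yet.
  Dee: 1 of 5 neighbours < 3, not yet.
  Hana: 1 of 8 neighbours ≥ 1, votes yes.
  Lee: 1 of 6 neighbours ≥ 1, votes yes.
  Mo: 1 of 7 neighbours < 2, not yet.
Round 3 — checking thresholds:
  Ben: 1 of 5 neighbours < 2, not yet.
  Dee: 3 of 5 neighbours ≥ 3, votes yes.
  Gus: 1 of 6 neighbours < 3, not yet.
  Ivy: 1 of 4 neighbours < 3, not yet.
  Jo: 1 of 4 neighbours ≥ 1, votes yes.
  Kai: 2 of 6 neighbours < 6, not yet.
  Mo: 2 of 7 neighbours ≥ 2, votes yes.
  Pia: 2 of 6 neighbours ≥ 2, votes yes.
Round 4 — checking thresholds:
  Ben: 4 of 5 neighbours ≥ 2, votes yes.
  Gus: 4 of 6 neighbours ≥ 3, votes yes.
  Ivy: 3 of 4 neighbours ≥ 3, votes yes.
  Kai: 4 of 6 neighbours < 6, not yet.
Round 5 — checking thresholds:
  Kai: 6 of 6 neighbours ≥ 6, votes yes.
Round 6 — no new yes votes; cascade stops.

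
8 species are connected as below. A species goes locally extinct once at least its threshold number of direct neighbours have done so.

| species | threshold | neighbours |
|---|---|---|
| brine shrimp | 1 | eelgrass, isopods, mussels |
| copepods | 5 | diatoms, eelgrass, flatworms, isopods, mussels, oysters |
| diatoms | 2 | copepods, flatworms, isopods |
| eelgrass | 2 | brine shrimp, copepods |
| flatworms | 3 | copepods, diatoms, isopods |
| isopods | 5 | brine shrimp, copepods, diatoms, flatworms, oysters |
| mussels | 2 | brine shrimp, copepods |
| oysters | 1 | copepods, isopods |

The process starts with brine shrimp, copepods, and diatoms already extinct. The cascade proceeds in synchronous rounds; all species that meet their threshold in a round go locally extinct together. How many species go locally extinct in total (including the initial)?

Round 1 — brine shrimp, copepods, diatoms go locally extinct (initial).
Round 2 — checking thresholds:
  eelgrass: 2 of 2 neighbours ≥ 2, goes locally extinct.
  flatworms: 2 of 3 neighbours < 3, holds.
  isopods: 3 of 5 neighbours < 5, holds.
  mussels: 2 of 2 neighbours ≥ 2, goes locally extinct.
  oysters: 1 of 2 neighbours ≥ 1, goes locally extinct.
Round 3 — no new extinctions; cascade stops.

6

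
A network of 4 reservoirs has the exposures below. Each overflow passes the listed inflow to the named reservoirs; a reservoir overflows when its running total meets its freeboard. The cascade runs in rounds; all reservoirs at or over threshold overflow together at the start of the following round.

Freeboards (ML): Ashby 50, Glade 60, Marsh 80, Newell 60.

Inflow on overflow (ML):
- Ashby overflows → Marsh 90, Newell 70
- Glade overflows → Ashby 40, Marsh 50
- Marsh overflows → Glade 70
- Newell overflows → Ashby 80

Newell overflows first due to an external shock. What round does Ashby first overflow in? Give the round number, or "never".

Round 1 — Newell overflows (initial).
  Ashby: +80 → 80 ≥ 50
Round 2 — Ashby overflows.
  Marsh: +90 → 90 ≥ 80
Round 3 — Marsh overflows.
  Glade: +70 → 70 ≥ 60
Round 4 — Glade overflows.
No further overflows.

2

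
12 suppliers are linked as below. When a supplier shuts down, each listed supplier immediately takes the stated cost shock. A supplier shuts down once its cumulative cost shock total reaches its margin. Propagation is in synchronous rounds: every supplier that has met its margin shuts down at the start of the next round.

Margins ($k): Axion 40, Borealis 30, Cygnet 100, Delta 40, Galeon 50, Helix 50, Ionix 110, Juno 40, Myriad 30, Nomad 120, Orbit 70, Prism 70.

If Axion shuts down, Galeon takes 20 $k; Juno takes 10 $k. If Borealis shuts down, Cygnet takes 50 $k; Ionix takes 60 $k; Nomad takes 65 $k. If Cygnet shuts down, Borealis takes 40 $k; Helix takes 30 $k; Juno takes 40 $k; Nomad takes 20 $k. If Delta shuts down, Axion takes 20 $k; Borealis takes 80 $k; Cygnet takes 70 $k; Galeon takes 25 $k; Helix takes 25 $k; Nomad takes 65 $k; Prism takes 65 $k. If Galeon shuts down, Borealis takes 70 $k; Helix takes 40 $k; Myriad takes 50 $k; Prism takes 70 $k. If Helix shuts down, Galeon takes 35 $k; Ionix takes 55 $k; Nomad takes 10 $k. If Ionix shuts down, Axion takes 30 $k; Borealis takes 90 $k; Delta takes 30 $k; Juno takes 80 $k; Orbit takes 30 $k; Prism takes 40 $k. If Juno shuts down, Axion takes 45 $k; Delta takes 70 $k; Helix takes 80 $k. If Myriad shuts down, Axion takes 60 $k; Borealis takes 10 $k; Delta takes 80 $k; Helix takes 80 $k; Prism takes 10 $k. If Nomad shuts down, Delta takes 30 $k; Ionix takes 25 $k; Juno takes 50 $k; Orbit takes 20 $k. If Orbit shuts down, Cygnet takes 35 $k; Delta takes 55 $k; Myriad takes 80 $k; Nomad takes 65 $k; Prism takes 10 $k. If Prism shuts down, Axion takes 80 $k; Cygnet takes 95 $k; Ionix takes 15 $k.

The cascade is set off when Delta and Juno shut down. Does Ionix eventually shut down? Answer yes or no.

Round 1 — Delta, Juno shut down (initial).
  Axion: +20+45 → 65 ≥ 40
  Borealis: +80 → 80 ≥ 30
  Cygnet: +70 → 70 < 100
  Galeon: +25 → 25 < 50
  Helix: +25+80 → 105 ≥ 50
  Nomad: +65 → 65 < 120
  Prism: +65 → 65 < 70
Round 2 — Axion, Borealis, Helix shut down.
  Cygnet: +50 → 120 ≥ 100
  Galeon: +20+35 → 80 ≥ 50
  Ionix: +60+55 → 115 ≥ 110
  Nomad: +65+10 → 140 ≥ 120
Round 3 — Cygnet, Galeon, Ionix, Nomad shut down.
  Myriad: +50 → 50 ≥ 30
  Orbit: +30+20 → 50 < 70
  Prism: +70+40 → 175 ≥ 70
Round 4 — Myriad, Prism shut down.
No further shutdowns.

yes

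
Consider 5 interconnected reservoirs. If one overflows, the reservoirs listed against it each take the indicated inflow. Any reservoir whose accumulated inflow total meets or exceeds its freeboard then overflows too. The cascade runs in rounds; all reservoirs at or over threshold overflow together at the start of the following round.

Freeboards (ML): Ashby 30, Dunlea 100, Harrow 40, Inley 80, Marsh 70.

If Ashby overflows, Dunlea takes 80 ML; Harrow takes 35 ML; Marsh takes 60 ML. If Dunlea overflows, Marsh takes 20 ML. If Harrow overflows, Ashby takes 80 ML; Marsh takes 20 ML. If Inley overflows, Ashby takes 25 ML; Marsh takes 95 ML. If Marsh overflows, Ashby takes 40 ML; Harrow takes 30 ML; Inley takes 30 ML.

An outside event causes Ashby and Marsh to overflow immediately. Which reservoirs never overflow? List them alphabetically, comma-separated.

Dunlea, Inley

Round 1 — Ashby, Marsh overflow (initial).
  Dunlea: +80 → 80 < 100
  Harrow: +35+30 → 65 ≥ 40
  Inley: +30 → 30 < 80
Round 2 — Harrow overflows.
No further overflows.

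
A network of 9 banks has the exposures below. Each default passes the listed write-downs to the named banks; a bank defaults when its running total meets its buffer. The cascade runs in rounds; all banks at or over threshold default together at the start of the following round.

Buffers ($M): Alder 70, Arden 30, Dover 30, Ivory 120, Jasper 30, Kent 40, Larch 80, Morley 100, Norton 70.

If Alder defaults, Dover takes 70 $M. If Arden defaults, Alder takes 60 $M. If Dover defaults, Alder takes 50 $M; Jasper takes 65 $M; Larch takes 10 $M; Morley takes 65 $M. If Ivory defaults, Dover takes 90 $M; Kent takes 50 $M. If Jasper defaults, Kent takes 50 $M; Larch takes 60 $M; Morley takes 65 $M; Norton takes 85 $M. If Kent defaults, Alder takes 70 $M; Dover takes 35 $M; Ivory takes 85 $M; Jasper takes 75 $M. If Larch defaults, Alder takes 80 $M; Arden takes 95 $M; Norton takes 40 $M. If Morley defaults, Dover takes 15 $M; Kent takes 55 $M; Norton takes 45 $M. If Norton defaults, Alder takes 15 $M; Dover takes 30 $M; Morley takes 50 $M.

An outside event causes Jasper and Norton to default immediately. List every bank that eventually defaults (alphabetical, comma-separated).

Round 1 — Jasper, Norton default (initial).
  Alder: +15 → 15 < 70
  Dover: +30 → 30 ≥ 30
  Kent: +50 → 50 ≥ 40
  Larch: +60 → 60 < 80
  Morley: +65+50 → 115 ≥ 100
Round 2 — Dover, Kent, Morley default.
  Alder: +50+70 → 135 ≥ 70
  Ivory: +85 → 85 < 120
  Larch: +10 → 70 < 80
Round 3 — Alder defaults.
No further defaults.

Alder, Dover, Jasper, Kent, Morley, Norton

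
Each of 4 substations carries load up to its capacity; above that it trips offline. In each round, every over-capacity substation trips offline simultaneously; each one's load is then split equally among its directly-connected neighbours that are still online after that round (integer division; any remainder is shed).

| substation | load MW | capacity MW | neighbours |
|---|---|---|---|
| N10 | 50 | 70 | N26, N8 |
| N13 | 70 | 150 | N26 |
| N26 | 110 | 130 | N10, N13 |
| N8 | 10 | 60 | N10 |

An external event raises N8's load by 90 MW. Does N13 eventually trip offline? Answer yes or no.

Round 1 — N8 at 100 > 60. N8 trips offline.
  N8 sheds 100 MW to N10: 100 each.
    N10: 50+100 = 150 > 70
Round 2 — N10 trips offline.
  N10 sheds 150 MW to N26: 150 each.
    N26: 110+150 = 260 > 130
Round 3 — N26 trips offline.
  N26 sheds 260 MW to N13: 260 each.
    N13: 70+260 = 330 > 150
Round 4 — N13 trips offline.
  N13 sheds 330 MW: no online neighbours, lost.
No further trips.

yes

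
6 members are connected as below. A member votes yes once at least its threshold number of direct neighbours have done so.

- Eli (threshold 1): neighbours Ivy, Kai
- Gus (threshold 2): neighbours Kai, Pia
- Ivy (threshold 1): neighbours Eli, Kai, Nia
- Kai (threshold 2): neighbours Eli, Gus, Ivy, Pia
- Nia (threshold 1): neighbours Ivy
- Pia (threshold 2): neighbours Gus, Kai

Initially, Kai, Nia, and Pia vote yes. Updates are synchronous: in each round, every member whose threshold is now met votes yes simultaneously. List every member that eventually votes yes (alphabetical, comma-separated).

Eli, Gus, Ivy, Kai, Nia, Pia

Round 1 — Kai, Nia, Pia vote yes (initial).
Round 2 — checking thresholds:
  Eli: 1 of 2 neighbours ≥ 1, votes yes.
  Gus: 2 of 2 neighbours ≥ 2, votes yes.
  Ivy: 2 of 3 neighbours ≥ 1, votes yes.
Round 3 — no new yes votes; cascade stops.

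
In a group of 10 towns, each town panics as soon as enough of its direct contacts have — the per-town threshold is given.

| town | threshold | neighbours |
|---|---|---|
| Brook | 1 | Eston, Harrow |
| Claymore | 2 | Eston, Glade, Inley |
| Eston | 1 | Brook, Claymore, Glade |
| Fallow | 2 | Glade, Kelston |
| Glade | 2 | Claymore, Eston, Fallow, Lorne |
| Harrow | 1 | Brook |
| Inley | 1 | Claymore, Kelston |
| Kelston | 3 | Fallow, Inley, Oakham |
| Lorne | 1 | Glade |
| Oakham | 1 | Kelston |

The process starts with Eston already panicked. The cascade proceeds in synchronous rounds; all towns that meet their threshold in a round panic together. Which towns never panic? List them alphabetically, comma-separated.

Round 1 — Eston panics (initial).
Round 2 — checking thresholds:
  Brook: 1 of 2 neighbours ≥ 1, panics.
  Claymore: 1 of 3 neighbours < 2, holds.
  Glade: 1 of 4 neighbours < 2, holds.
Round 3 — checking thresholds:
  Claymore: 1 of 3 neighbours < 2, holds.
  Glade: 1 of 4 neighbours < 2, holds.
  Harrow: 1 of 1 neighbours ≥ 1, panics.
Round 4 — no new panics; cascade stops.

Claymore, Fallow, Glade, Inley, Kelston, Lorne, Oakham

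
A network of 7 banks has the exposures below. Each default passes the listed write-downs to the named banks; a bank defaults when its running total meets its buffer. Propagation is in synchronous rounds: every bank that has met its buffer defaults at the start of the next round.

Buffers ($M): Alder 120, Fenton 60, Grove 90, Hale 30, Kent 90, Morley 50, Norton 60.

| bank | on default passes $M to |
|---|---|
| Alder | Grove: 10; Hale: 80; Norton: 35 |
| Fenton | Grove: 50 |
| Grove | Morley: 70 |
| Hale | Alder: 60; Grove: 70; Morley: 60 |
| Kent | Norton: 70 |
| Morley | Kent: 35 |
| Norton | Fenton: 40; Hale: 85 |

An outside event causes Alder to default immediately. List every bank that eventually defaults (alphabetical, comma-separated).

Round 1 — Alder defaults (initial).
  Grove: +10 → 10 < 90
  Hale: +80 → 80 ≥ 30
  Norton: +35 → 35 < 60
Round 2 — Hale defaults.
  Grove: +70 → 80 < 90
  Morley: +60 → 60 ≥ 50
Round 3 — Morley defaults.
  Kent: +35 → 35 < 90
No further defaults.

Alder, Hale, Morley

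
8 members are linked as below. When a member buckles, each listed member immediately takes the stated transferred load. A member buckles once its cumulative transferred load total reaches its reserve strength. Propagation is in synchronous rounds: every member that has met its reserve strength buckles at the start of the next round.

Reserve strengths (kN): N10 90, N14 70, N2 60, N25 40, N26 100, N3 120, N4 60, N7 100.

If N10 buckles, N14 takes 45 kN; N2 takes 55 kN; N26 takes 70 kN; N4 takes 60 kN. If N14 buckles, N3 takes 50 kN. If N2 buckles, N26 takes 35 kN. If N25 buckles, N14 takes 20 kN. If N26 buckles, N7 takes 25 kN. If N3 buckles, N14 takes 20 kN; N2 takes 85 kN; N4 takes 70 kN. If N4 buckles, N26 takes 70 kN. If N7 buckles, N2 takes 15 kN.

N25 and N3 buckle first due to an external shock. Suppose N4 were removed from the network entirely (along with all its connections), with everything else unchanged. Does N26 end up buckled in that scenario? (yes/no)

no

With N4 removed:
Round 1 — N25, N3 buckle (initial).
  N14: +20+20 → 40 < 70
  N2: +85 → 85 ≥ 60
Round 2 — N2 buckles.
  N26: +35 → 35 < 100
No further bucklings.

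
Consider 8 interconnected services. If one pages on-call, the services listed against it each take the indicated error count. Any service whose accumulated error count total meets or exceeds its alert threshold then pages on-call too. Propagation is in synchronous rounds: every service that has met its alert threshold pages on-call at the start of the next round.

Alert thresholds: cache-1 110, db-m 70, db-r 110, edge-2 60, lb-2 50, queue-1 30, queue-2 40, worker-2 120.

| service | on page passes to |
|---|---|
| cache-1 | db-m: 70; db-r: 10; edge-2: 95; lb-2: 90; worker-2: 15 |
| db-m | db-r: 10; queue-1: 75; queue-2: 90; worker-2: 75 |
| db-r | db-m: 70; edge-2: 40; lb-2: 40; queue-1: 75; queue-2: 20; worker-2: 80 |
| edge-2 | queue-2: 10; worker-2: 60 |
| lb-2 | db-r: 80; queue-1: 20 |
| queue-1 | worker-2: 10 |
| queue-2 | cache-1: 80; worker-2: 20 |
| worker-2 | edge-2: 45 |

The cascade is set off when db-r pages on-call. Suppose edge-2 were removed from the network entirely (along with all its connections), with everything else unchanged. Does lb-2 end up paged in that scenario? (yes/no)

no

With edge-2 removed:
Round 1 — db-r pages on-call (initial).
  db-m: +70 → 70 ≥ 70
  lb-2: +40 → 40 < 50
  queue-1: +75 → 75 ≥ 30
  queue-2: +20 → 20 < 40
  worker-2: +80 → 80 < 120
Round 2 — db-m, queue-1 page on-call.
  queue-2: +90 → 110 ≥ 40
  worker-2: +75+10 → 165 ≥ 120
Round 3 — queue-2, worker-2 page on-call.
  cache-1: +80 → 80 < 110
No further pages.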